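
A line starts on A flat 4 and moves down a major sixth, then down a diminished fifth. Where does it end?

Down a major sixth from Ab4: Cb4 (9 semitones down).
Cb4 down a diminished fifth → F3 (6 semitones).

F 3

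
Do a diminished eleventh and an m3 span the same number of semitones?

A diminished eleventh is 16 semitones but a minor third is 3 semitones — different sizes.

No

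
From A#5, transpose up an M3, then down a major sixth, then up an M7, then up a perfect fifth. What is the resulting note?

A##6

A major third up from A#5 is C##6.
Down a major sixth from C##6: E#5 (9 semitones down).
Up a major seventh from E#5: D##6 (11 semitones up).
D##6 up a perfect fifth → A##6 (7 semitones).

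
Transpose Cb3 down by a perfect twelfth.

Fb1

Counting five letter names plus an octave down from C lands on F.
Moving 19 semitones down from Cb3 (the size of a perfect twelfth) reaches Fb1.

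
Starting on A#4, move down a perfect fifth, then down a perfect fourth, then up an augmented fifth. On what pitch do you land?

Down a perfect fifth from A#4: D#4 (7 semitones down).
A perfect fourth down from D#4 is A#3.
An augmented fifth up from A#3 is E##4.

E##4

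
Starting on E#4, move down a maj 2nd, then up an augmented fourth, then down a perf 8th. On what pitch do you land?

E#4 down a major second → D#4 (2 semitones).
D#4 up an augmented fourth → G##4 (6 semitones).
A perfect octave down from G##4 is G##3.

G##3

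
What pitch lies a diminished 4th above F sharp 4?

Counting four letter names up from F lands on B.
A diminished fourth spans 4 semitones, so from F#4 the target pitch is Bb4.

B flat 4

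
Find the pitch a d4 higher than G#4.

C5

The fourth takes the letter from G up to C.
A diminished fourth is 4 semitones; 4 semitones up from G#4 gives C5.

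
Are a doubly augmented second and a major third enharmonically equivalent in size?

Yes

Both span 4 semitones: a doubly augmented second and a major third are the same chromatic distance.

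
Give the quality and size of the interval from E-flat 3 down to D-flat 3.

major second

Descending from Eb3 to Db3 is the same interval as ascending Db3 to Eb3.
D to E spans two letter names (D-E), so the interval is some kind of second.
The major second spans 2 semitones, and Db3 to Eb3 is exactly 2 semitones — so this is a major second.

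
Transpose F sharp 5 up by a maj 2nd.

G sharp 5

The second takes the letter from F up to G.
Moving 2 semitones up from F#5 (the size of a major second) reaches G#5.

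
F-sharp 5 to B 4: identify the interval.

Descending from F#5 to B4 is the same interval as ascending B4 to F#5.
B to F spans five letter names (B-C-D-E-F), so the interval is some kind of fifth.
The perfect fifth spans 7 semitones, and B4 to F#5 is exactly 7 semitones — so this is a perfect fifth.

perfect fifth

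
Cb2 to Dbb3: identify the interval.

C to D spans two letter names (C-D), plus an octave — that makes it a ninth of some quality.
A major ninth would be 14 semitones, but Cb2 to Dbb3 is 13 — one semitone narrower, making it a minor ninth.
(Equivalently, a compound minor second: a minor second plus an octave.)

m9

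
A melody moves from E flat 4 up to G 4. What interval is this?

major third

E to G spans three letter names (E-F-G), so the interval is some kind of third.
Counting semitones, Eb4→G4 is 4, which is the major third.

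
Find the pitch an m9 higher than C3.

The ninth's letter: C up two letter names plus an octave → D.
Moving 13 semitones up from C3 (the size of a minor ninth) reaches Db4.

Db4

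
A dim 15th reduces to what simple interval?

diminished octave

Take out an octave (7 from the number): 15 − 7 = 8.
So a diminished fifteenth is an octave plus a diminished octave. The quality is unchanged.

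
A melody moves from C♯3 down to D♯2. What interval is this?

minor seventh

Descending from C#3 to D#2 is the same interval as ascending D#2 to C#3.
D to C spans seven letter names (D-E-F-G-A-B-C): a seventh.
At 10 semitones, D#2→C#3 falls one short of a major seventh: minor.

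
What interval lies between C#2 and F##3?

C to F spans four letter names (C-D-E-F), plus an octave, so the interval is some kind of eleventh.
C#2 to F##3 spans 18 semitones — one semitone wider than the perfect eleventh (17) — giving an augmented eleventh.
(Equivalently, a compound augmented fourth: an augmented fourth plus an octave.)

augmented eleventh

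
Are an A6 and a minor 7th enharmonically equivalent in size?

An augmented sixth spans 10 semitones, and a minor seventh also spans 10 semitones — they're enharmonic.

Yes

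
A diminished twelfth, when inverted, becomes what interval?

A4

First reduce the compound diminished twelfth to its simple form, a diminished fifth.
The rule of nine gives the new number: 9 − 5 = 4, so a fifth becomes a fourth.
And diminished becomes augmented under inversion, so we get an augmented fourth.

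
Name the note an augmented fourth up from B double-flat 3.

The fourth takes the letter from B up to E.
An augmented fourth spans 6 semitones, so from Bbb3 the target pitch is Eb4.

E flat 4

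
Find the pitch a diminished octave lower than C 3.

The letter stays C (same as the start), shifted an octave down.
A diminished octave is 11 semitones; 11 semitones down from C3 gives C#2.

C sharp 2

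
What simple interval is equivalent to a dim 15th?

diminished octave

Each octave removed subtracts seven from the number: 15 − 7 = 8.
Quality carries through unchanged, so the simple form is a diminished octave.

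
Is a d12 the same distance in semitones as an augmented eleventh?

A diminished twelfth = 18 semitones = an augmented eleventh; enharmonically equal.

Yes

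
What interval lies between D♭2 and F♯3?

augmented 10th

D to F spans three letter names (D-E-F), plus an octave — that makes it a tenth of some quality.
A major tenth would be 16 semitones; Db2 to F#3 is 17, one semitone wider, so the interval is augmented.
(Equivalently, a compound augmented third: an augmented third plus an octave.)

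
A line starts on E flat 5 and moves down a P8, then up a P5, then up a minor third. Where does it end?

D flat 5

Down a perfect octave from Eb5: Eb4 (12 semitones down).
Eb4 up a perfect fifth → Bb4 (7 semitones).
Up a minor third from Bb4: Db5 (3 semitones up).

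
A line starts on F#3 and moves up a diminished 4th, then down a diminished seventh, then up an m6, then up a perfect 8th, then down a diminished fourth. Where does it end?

E#4

A diminished fourth up from F#3 is Bb3.
Bb3 down a diminished seventh → C#3 (9 semitones).
Up a minor sixth from C#3: A3 (8 semitones up).
A perfect octave up from A3 is A4.
A diminished fourth down from A4 is E#4.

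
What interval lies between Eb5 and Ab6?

perfect eleventh

E to A spans four letter names (E-F-G-A), plus an octave: an eleventh.
The perfect eleventh spans 17 semitones, and Eb5 to Ab6 is exactly 17 semitones — so this is a perfect eleventh.
(Equivalently, a compound perfect fourth: a perfect fourth plus an octave.)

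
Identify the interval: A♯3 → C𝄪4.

A to C spans three letter names (A-B-C), so the interval is some kind of third.
The major third spans 4 semitones, and A#3 to C##4 is exactly 4 semitones — so this is a major third.

major 3rd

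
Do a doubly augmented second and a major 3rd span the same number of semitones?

Yes

A doubly augmented second = 4 semitones = a major third; enharmonically equal.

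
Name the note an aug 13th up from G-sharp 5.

The thirteenth's letter: G up six letter names plus an octave → E.
An augmented thirteenth spans 22 semitones, so from G#5 the target pitch is E##7.

E-double-sharp 7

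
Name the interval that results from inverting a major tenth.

First reduce the compound major tenth to its simple form, a major third.
The rule of nine gives the new number: 9 − 3 = 6, so a third becomes a sixth.
The quality also flips — major becomes minor — giving a minor sixth.

minor 6th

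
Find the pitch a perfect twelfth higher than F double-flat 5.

C double-flat 7

Five letters up from F (plus an octave) reaches C.
A perfect twelfth spans 19 semitones, so from Fbb5 the target pitch is Cbb7.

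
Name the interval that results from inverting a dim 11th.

augmented 5th

First reduce the compound diminished eleventh to its simple form, a diminished fourth.
The rule of nine gives the new number: 9 − 4 = 5, so a fourth becomes a fifth.
Quality inverts too: diminished becomes augmented. That makes the inversion an augmented fifth.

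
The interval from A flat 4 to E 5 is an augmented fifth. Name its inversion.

The rule of nine gives the new number: 9 − 5 = 4, so a fifth becomes a fourth.
Quality inverts too: augmented becomes diminished. That makes the inversion a diminished fourth.

d4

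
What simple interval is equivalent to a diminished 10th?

diminished 3rd

Subtracting seven from the interval number removes an octave: 10 − 7 = 3.
Quality carries through unchanged, so the simple form is a diminished third.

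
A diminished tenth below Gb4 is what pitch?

E3

The tenth's letter: G down three letter names plus an octave → E.
Moving 14 semitones down from Gb4 (the size of a diminished tenth) reaches E3.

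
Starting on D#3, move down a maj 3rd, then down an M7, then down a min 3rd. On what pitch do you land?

A major third down from D#3 is B2.
Down a major seventh from B2: C2 (11 semitones down).
C2 down a minor third → A1 (3 semitones).

A1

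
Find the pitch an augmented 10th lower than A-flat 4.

F-double-flat 3

Three letters down from A (plus an octave) reaches F.
An augmented tenth is 17 semitones; 17 semitones down from Ab4 gives Fbb3.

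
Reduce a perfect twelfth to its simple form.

Subtracting seven from the interval number removes an octave: 12 − 7 = 5.
Quality carries through unchanged, so the simple form is a perfect fifth.

perfect 5th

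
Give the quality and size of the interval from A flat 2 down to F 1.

minor 10th

Descending from Ab2 to F1 is the same interval as ascending F1 to Ab2.
F to A spans three letter names (F-G-A), plus an octave — that makes it a tenth of some quality.
At 15 semitones, F1→Ab2 falls one short of a major tenth: minor.
(Equivalently, a compound minor third: a minor third plus an octave.)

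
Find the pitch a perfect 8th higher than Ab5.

Ab6

The letter stays A (same as the start), shifted an octave up.
A perfect octave spans 12 semitones, so from Ab5 the target pitch is Ab6.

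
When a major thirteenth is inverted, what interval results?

minor 3rd

First reduce the compound major thirteenth to its simple form, a major sixth.
Inverted interval numbers add to nine, so a sixth pairs with a third (6 + 3 = 9).
The quality also flips — major becomes minor — giving a minor third.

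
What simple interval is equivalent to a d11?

Take out an octave (7 from the number): 11 − 7 = 4.
Quality carries through unchanged, so the simple form is a diminished fourth.

diminished 4th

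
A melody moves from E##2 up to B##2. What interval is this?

E to B spans five letter names (E-F-G-A-B), so the interval is some kind of fifth.
E##2 to B##2 is 7 semitones, matching the perfect fifth exactly, so the quality is perfect.

perfect 5th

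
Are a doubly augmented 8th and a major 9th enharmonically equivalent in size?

Yes

Both span 14 semitones: a doubly augmented octave and a major ninth are the same chromatic distance.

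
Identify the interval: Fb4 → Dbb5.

F to D spans six letter names (F-G-A-B-C-D) — that makes it a sixth of some quality.
Fb4 to Dbb5 is 8 semitones, a half step short of the major sixth (9), so this is minor.

m6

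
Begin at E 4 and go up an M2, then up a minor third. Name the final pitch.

Up a major second from E4: F#4 (2 semitones up).
A minor third up from F#4 is A4.

A 4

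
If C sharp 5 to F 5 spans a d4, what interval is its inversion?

augmented 5th

Inverted interval numbers add to nine, so a fourth pairs with a fifth (4 + 5 = 9).
Quality inverts too: diminished becomes augmented. That makes the inversion an augmented fifth.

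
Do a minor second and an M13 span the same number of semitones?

1 semitone (minor second) vs 21 semitones (major thirteenth): not equal.

No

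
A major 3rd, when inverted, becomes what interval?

minor 6th

Inverted interval numbers add to nine, so a third pairs with a sixth (3 + 6 = 9).
And major becomes minor under inversion, so we get a minor sixth.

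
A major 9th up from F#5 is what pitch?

G#6

The ninth's letter: F up two letter names plus an octave → G.
A major ninth spans 14 semitones, so from F#5 the target pitch is G#6.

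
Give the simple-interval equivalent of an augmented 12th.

Each octave removed subtracts seven from the number: 12 − 7 = 5.
That makes an augmented twelfth a compound augmented fifth — an octave plus an augmented fifth.

augmented 5th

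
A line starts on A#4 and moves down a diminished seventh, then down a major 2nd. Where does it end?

A##3

A#4 down a diminished seventh → B##3 (9 semitones).
Down a major second from B##3: A##3 (2 semitones down).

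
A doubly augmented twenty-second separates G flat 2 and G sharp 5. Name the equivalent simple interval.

Subtracting seven from the interval number removes an octave: 22 − 14 = 8.
So a doubly augmented twenty-second is 2 octaves plus a doubly augmented octave. The quality is unchanged.

doubly augmented octave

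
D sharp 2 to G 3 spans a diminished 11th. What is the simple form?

Take out an octave (7 from the number): 11 − 7 = 4.
So a diminished eleventh is an octave plus a diminished fourth. The quality is unchanged.

diminished 4th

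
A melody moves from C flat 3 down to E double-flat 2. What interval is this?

major sixth

Descending from Cb3 to Ebb2 is the same interval as ascending Ebb2 to Cb3.
E to C spans six letter names (E-F-G-A-B-C): a sixth.
Counting semitones, Ebb2→Cb3 is 9, which is the major sixth.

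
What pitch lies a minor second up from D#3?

Two letter names up from D: E.
Moving 1 semitone up from D#3 (the size of a minor second) reaches E3.

E3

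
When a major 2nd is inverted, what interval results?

Inverted interval numbers add to nine, so a second pairs with a seventh (2 + 7 = 9).
Quality inverts too: major becomes minor. That makes the inversion a minor seventh.

minor 7th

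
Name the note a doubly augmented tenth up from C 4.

E double-sharp 5

The tenth's letter: C up three letter names plus an octave → E.
Moving 18 semitones up from C4 (the size of a doubly augmented tenth) reaches E##5.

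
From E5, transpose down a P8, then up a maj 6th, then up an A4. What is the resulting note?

F##5

E5 down a perfect octave → E4 (12 semitones).
E4 up a major sixth → C#5 (9 semitones).
Up an augmented fourth from C#5: F##5 (6 semitones up).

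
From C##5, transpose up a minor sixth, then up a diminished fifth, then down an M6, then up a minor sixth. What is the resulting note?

A minor sixth up from C##5 is A#5.
Up a diminished fifth from A#5: E6 (6 semitones up).
E6 down a major sixth → G5 (9 semitones).
G5 up a minor sixth → Eb6 (8 semitones).

Eb6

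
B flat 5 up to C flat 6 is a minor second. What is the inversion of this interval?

major seventh

Interval numbers invert to sum to nine: 2 + 7 = 9, so a second inverts to a seventh.
Quality inverts too: minor becomes major. That makes the inversion a major seventh.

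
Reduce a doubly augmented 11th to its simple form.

doubly augmented fourth

Each octave removed subtracts seven from the number: 11 − 7 = 4.
So a doubly augmented eleventh is an octave plus a doubly augmented fourth. The quality is unchanged.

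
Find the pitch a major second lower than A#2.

Counting two letter names down from A lands on G.
A major second spans 2 semitones, so from A#2 the target pitch is G#2.

G#2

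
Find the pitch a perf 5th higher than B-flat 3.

Five letter names up from B: F.
A perfect fifth spans 7 semitones, so from Bb3 the target pitch is F4.

F 4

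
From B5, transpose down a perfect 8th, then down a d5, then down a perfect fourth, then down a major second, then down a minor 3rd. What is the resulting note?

Down a perfect octave from B5: B4 (12 semitones down).
A diminished fifth down from B4 is E#4.
Down a perfect fourth from E#4: B#3 (5 semitones down).
A major second down from B#3 is A#3.
Down a minor third from A#3: F##3 (3 semitones down).

F##3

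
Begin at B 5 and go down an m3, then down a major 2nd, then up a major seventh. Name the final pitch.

Down a minor third from B5: G#5 (3 semitones down).
Down a major second from G#5: F#5 (2 semitones down).
F#5 up a major seventh → E#6 (11 semitones).

E sharp 6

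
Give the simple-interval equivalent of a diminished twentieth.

Each octave removed subtracts seven from the number: 20 − 14 = 6.
So a diminished twentieth is 2 octaves plus a diminished sixth. The quality is unchanged.

diminished 6th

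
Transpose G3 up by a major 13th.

Six letters up from G (plus an octave) reaches E.
Moving 21 semitones up from G3 (the size of a major thirteenth) reaches E5.

E5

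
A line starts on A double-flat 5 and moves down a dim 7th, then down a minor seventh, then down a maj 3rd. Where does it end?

A flat 3

A diminished seventh down from Abb5 is Bb4.
A minor seventh down from Bb4 is C4.
A major third down from C4 is Ab3.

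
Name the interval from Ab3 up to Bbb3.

m2

A to B spans two letter names (A-B) — that makes it a second of some quality.
At 1 semitone, Ab3→Bbb3 falls one short of a major second: minor.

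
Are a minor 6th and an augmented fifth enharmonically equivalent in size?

A minor sixth = 8 semitones = an augmented fifth; enharmonically equal.

Yes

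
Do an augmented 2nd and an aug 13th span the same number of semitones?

No

An augmented second is 3 semitones but an augmented thirteenth is 22 semitones — different sizes.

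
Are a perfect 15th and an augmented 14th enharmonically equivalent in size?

Yes

Both span 24 semitones: a perfect fifteenth and an augmented fourteenth are the same chromatic distance.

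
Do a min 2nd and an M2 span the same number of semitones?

A minor second is 1 semitone but a major second is 2 semitones — different sizes.

No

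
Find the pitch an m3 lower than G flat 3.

E flat 3

The third takes the letter from G down to E.
Moving 3 semitones down from Gb3 (the size of a minor third) reaches Eb3.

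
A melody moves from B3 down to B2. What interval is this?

Descending from B3 to B2 is the same interval as ascending B2 to B3.
B to B is the same letter name, plus an octave: an octave.
The perfect octave spans 12 semitones, and B2 to B3 is exactly 12 semitones — so this is a perfect octave.

perfect octave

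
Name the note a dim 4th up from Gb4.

The fourth takes the letter from G up to C.
A diminished fourth is 4 semitones; 4 semitones up from Gb4 gives Cbb5.

Cbb5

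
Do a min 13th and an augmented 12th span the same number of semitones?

Yes

A minor thirteenth = 20 semitones = an augmented twelfth; enharmonically equal.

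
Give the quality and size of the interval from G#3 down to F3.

Descending from G#3 to F3 is the same interval as ascending F3 to G#3.
F to G spans two letter names (F-G) — that makes it a second of some quality.
The major second is 2 semitones; here we have 3, one semitone wider: augmented.

augmented second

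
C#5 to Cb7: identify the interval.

doubly diminished fifteenth

C to C is the same letter name, plus 2 octaves — that makes it a fifteenth of some quality.
The perfect fifteenth is 24 semitones; here we have 22, two semitones narrower: doubly diminished.
(Equivalently, a compound doubly diminished octave: a doubly diminished octave plus an octave.)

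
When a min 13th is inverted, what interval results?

First reduce the compound minor thirteenth to its simple form, a minor sixth.
Inverted interval numbers add to nine, so a sixth pairs with a third (6 + 3 = 9).
The quality also flips — minor becomes major — giving a major third.

M3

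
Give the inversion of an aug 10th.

diminished sixth

First reduce the compound augmented tenth to its simple form, an augmented third.
Interval numbers invert to sum to nine: 3 + 6 = 9, so a third inverts to a sixth.
And augmented becomes diminished under inversion, so we get a diminished sixth.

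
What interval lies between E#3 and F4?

diminished ninth

E to F spans two letter names (E-F), plus an octave: a ninth.
A major ninth would be 14 semitones; E#3 to F4 is 12, two semitones narrower, so the interval is diminished.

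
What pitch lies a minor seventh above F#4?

E5

Seven letter names up from F: E.
A minor seventh is 10 semitones; 10 semitones up from F#4 gives E5.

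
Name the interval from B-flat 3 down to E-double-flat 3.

Descending from Bb3 to Ebb3 is the same interval as ascending Ebb3 to Bb3.
E to B spans five letter names (E-F-G-A-B), so the interval is some kind of fifth.
A perfect fifth would be 7 semitones; Ebb3 to Bb3 is 8, one semitone wider, so the interval is augmented.

A5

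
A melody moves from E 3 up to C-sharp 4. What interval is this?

E to C spans six letter names (E-F-G-A-B-C) — that makes it a sixth of some quality.
Counting semitones, E3→C#4 is 9, which is the major sixth.

major sixth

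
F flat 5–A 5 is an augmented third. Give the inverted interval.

Interval numbers invert to sum to nine: 3 + 6 = 9, so a third inverts to a sixth.
And augmented becomes diminished under inversion, so we get a diminished sixth.

diminished 6th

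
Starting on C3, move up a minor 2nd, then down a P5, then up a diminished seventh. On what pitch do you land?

A minor second up from C3 is Db3.
A perfect fifth down from Db3 is Gb2.
A diminished seventh up from Gb2 is Fbb3.

Fbb3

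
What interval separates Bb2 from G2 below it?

minor 3rd

Descending from Bb2 to G2 is the same interval as ascending G2 to Bb2.
G to B spans three letter names (G-A-B): a third.
G2 to Bb2 is 3 semitones, a half step short of the major third (4), so this is minor.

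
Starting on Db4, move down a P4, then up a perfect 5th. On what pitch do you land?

Eb4

Db4 down a perfect fourth → Ab3 (5 semitones).
Ab3 up a perfect fifth → Eb4 (7 semitones).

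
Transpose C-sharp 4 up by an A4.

Four letter names up from C: F.
An augmented fourth is 6 semitones; 6 semitones up from C#4 gives F##4.

F-double-sharp 4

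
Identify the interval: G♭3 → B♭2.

Descending from Gb3 to Bb2 is the same interval as ascending Bb2 to Gb3.
B to G spans six letter names (B-C-D-E-F-G): a sixth.
Bb2 to Gb3 is 8 semitones, a half step short of the major sixth (9), so this is minor.

minor sixth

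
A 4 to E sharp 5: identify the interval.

A to E spans five letter names (A-B-C-D-E) — that makes it a fifth of some quality.
The perfect fifth is 7 semitones; here we have 8, one semitone wider: augmented.

A5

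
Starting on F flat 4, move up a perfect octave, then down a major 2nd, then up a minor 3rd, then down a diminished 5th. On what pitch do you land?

A perfect octave up from Fb4 is Fb5.
Fb5 down a major second → Ebb5 (2 semitones).
Up a minor third from Ebb5: Gbb5 (3 semitones up).
A diminished fifth down from Gbb5 is Cb5.

C flat 5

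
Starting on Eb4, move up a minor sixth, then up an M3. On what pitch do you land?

Eb5

Up a minor sixth from Eb4: Cb5 (8 semitones up).
A major third up from Cb5 is Eb5.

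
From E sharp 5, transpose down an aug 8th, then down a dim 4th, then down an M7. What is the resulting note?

C sharp 3

E#5 down an augmented octave → E4 (13 semitones).
E4 down a diminished fourth → B#3 (4 semitones).
A major seventh down from B#3 is C#3.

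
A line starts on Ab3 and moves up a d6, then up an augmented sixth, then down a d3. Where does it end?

B4

Up a diminished sixth from Ab3: Fbb4 (7 semitones up).
Up an augmented sixth from Fbb4: Db5 (10 semitones up).
A diminished third down from Db5 is B4.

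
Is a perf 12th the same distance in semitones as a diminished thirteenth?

Yes

A perfect twelfth spans 19 semitones, and a diminished thirteenth also spans 19 semitones — they're enharmonic.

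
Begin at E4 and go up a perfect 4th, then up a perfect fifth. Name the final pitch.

Up a perfect fourth from E4: A4 (5 semitones up).
A perfect fifth up from A4 is E5.

E5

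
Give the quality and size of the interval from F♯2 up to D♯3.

F to D spans six letter names (F-G-A-B-C-D), so the interval is some kind of sixth.
Counting semitones, F#2→D#3 is 9, which is the major sixth.

major sixth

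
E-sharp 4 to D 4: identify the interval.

Descending from E#4 to D4 is the same interval as ascending D4 to E#4.
D to E spans two letter names (D-E): a second.
D4 to E#4 spans 3 semitones — one semitone wider than the major second (2) — giving an augmented second.

augmented second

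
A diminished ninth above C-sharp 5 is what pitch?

D-flat 6

Counting two letter names plus an octave up from C lands on D.
A diminished ninth spans 12 semitones, so from C#5 the target pitch is Db6.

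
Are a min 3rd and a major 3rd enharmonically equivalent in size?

No

A minor third spans 3 semitones; a major third spans 4 semitones. They differ by 1.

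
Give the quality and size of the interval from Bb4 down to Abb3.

Descending from Bb4 to Abb3 is the same interval as ascending Abb3 to Bb4.
A to B spans two letter names (A-B), plus an octave, so the interval is some kind of ninth.
A major ninth would be 14 semitones; Abb3 to Bb4 is 15, one semitone wider, so the interval is augmented.
(Equivalently, a compound augmented second: an augmented second plus an octave.)

augmented ninth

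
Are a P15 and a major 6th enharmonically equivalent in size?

No

24 semitones (perfect fifteenth) vs 9 semitones (major sixth): not equal.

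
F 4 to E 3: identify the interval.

minor 9th

Descending from F4 to E3 is the same interval as ascending E3 to F4.
E to F spans two letter names (E-F), plus an octave, so the interval is some kind of ninth.
E3 to F4 is 13 semitones, a half step short of the major ninth (14), so this is minor.
(Equivalently, a compound minor second: a minor second plus an octave.)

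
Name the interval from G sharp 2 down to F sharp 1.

major ninth

Descending from G#2 to F#1 is the same interval as ascending F#1 to G#2.
F to G spans two letter names (F-G), plus an octave, so the interval is some kind of ninth.
Counting semitones, F#1→G#2 is 14, which is the major ninth.
(Equivalently, a compound major second: a major second plus an octave.)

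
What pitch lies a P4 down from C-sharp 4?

Counting four letter names down from C lands on G.
A perfect fourth spans 5 semitones, so from C#4 the target pitch is G#3.

G-sharp 3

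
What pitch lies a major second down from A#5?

G#5

The second takes the letter from A down to G.
A major second spans 2 semitones, so from A#5 the target pitch is G#5.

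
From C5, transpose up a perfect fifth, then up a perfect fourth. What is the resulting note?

C5 up a perfect fifth → G5 (7 semitones).
G5 up a perfect fourth → C6 (5 semitones).

C6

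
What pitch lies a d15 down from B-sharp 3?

B-double-sharp 1

A fifteenth keeps the letter name B, two octaves down from B.
A diminished fifteenth spans 23 semitones, so from B#3 the target pitch is B##1.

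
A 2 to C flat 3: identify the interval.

A to C spans three letter names (A-B-C), so the interval is some kind of third.
The major third is 4 semitones; here we have 2, two semitones narrower: diminished.

diminished 3rd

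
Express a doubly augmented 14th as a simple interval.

doubly augmented 7th

Take out an octave (7 from the number): 14 − 7 = 7.
So a doubly augmented fourteenth is an octave plus a doubly augmented seventh. The quality is unchanged.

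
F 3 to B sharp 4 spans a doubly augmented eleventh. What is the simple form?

AA4

Each octave removed subtracts seven from the number: 11 − 7 = 4.
So a doubly augmented eleventh is an octave plus a doubly augmented fourth. The quality is unchanged.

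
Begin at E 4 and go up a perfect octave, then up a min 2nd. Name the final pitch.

F 5

Up a perfect octave from E4: E5 (12 semitones up).
A minor second up from E5 is F5.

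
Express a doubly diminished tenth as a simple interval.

doubly diminished third

Take out an octave (7 from the number): 10 − 7 = 3.
That makes a doubly diminished tenth a compound doubly diminished third — an octave plus a doubly diminished third.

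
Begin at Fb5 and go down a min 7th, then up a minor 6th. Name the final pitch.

Fb5 down a minor seventh → Gb4 (10 semitones).
Gb4 up a minor sixth → Ebb5 (8 semitones).

Ebb5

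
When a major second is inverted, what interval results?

The rule of nine gives the new number: 9 − 2 = 7, so a second becomes a seventh.
Quality inverts too: major becomes minor. That makes the inversion a minor seventh.

minor seventh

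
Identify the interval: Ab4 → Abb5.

A to A is the same letter name, plus an octave — that makes it an octave of some quality.
Ab4 to Abb5 spans 11 semitones — one semitone narrower than the perfect octave (12) — giving a diminished octave.

diminished octave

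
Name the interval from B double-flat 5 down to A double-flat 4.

Descending from Bbb5 to Abb4 is the same interval as ascending Abb4 to Bbb5.
A to B spans two letter names (A-B), plus an octave: a ninth.
The major ninth spans 14 semitones, and Abb4 to Bbb5 is exactly 14 semitones — so this is a major ninth.
(Equivalently, a compound major second: a major second plus an octave.)

M9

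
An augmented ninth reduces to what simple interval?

Subtracting seven from the interval number removes an octave: 9 − 7 = 2.
Quality carries through unchanged, so the simple form is an augmented second.

A2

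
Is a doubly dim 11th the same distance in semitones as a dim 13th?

A doubly diminished eleventh spans 15 semitones; a diminished thirteenth spans 19 semitones. They differ by 4.

No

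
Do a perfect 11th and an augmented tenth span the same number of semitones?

Yes

Both span 17 semitones: a perfect eleventh and an augmented tenth are the same chromatic distance.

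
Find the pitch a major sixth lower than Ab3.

Counting six letter names down from A lands on C.
A major sixth is 9 semitones; 9 semitones down from Ab3 gives Cb3.

Cb3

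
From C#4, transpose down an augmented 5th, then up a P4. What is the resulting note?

Down an augmented fifth from C#4: F3 (8 semitones down).
F3 up a perfect fourth → Bb3 (5 semitones).

Bb3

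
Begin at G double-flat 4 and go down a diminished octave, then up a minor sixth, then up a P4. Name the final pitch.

Gbb4 down a diminished octave → Gb3 (11 semitones).
A minor sixth up from Gb3 is Ebb4.
Up a perfect fourth from Ebb4: Abb4 (5 semitones up).

A double-flat 4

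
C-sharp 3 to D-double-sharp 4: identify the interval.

A9

C to D spans two letter names (C-D), plus an octave: a ninth.
C#3 to D##4 spans 15 semitones — one semitone wider than the major ninth (14) — giving an augmented ninth.
(Equivalently, a compound augmented second: an augmented second plus an octave.)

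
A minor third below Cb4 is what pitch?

The third takes the letter from C down to A.
A minor third is 3 semitones; 3 semitones down from Cb4 gives Ab3.

Ab3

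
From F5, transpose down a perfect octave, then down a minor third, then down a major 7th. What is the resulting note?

A perfect octave down from F5 is F4.
A minor third down from F4 is D4.
A major seventh down from D4 is Eb3.

Eb3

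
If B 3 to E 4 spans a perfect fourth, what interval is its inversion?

The rule of nine gives the new number: 9 − 4 = 5, so a fourth becomes a fifth.
And perfect stays perfect under inversion, so we get a perfect fifth.

perfect 5th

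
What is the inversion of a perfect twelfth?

First reduce the compound perfect twelfth to its simple form, a perfect fifth.
The rule of nine gives the new number: 9 − 5 = 4, so a fifth becomes a fourth.
And perfect stays perfect under inversion, so we get a perfect fourth.

perfect 4th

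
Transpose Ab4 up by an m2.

Bbb4

Two letter names up from A: B.
Moving 1 semitone up from Ab4 (the size of a minor second) reaches Bbb4.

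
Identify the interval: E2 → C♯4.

major thirteenth

E to C spans six letter names (E-F-G-A-B-C), plus an octave — that makes it a thirteenth of some quality.
E2 to C#4 is 21 semitones, matching the major thirteenth exactly, so the quality is major.
(Equivalently, a compound major sixth: a major sixth plus an octave.)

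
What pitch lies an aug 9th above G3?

The ninth's letter: G up two letter names plus an octave → A.
An augmented ninth spans 15 semitones, so from G3 the target pitch is A#4.

A#4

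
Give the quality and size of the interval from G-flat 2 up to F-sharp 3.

augmented 7th

G to F spans seven letter names (G-A-B-C-D-E-F), so the interval is some kind of seventh.
Gb2 to F#3 spans 12 semitones — one semitone wider than the major seventh (11) — giving an augmented seventh.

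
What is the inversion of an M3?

minor 6th

Interval numbers invert to sum to nine: 3 + 6 = 9, so a third inverts to a sixth.
Quality inverts too: major becomes minor. That makes the inversion a minor sixth.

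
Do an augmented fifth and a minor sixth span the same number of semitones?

Yes

Both span 8 semitones: an augmented fifth and a minor sixth are the same chromatic distance.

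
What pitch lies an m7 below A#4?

Counting seven letter names down from A lands on B.
Moving 10 semitones down from A#4 (the size of a minor seventh) reaches B#3.

B#3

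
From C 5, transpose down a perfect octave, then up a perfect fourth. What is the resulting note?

F 4

A perfect octave down from C5 is C4.
C4 up a perfect fourth → F4 (5 semitones).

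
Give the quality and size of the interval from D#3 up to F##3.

M3

D to F spans three letter names (D-E-F): a third.
D#3 to F##3 is 4 semitones, matching the major third exactly, so the quality is major.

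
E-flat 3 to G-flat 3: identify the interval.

E to G spans three letter names (E-F-G), so the interval is some kind of third.
At 3 semitones, Eb3→Gb3 falls one short of a major third: minor.

minor third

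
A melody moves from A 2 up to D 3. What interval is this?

A to D spans four letter names (A-B-C-D): a fourth.
Counting semitones, A2→D3 is 5, which is the perfect fourth.

perfect fourth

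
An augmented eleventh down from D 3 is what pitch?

A-flat 1

Counting four letter names plus an octave down from D lands on A.
Moving 18 semitones down from D3 (the size of an augmented eleventh) reaches Ab1.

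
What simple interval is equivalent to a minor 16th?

minor second

Take out 2 octaves (14 from the number): 16 − 14 = 2.
That makes a minor sixteenth a compound minor second — 2 octaves plus a minor second.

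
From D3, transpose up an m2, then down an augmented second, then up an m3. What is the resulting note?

Fbb3

A minor second up from D3 is Eb3.
An augmented second down from Eb3 is Dbb3.
A minor third up from Dbb3 is Fbb3.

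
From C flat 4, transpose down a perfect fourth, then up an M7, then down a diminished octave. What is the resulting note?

Down a perfect fourth from Cb4: Gb3 (5 semitones down).
Up a major seventh from Gb3: F4 (11 semitones up).
Down a diminished octave from F4: F#3 (11 semitones down).

F sharp 3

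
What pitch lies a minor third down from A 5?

F sharp 5

Three letter names down from A: F.
A minor third is 3 semitones; 3 semitones down from A5 gives F#5.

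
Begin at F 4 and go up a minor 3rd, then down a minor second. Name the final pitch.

G 4

A minor third up from F4 is Ab4.
Ab4 down a minor second → G4 (1 semitone).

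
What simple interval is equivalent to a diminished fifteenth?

Each octave removed subtracts seven from the number: 15 − 7 = 8.
That makes a diminished fifteenth a compound diminished octave — an octave plus a diminished octave.

diminished octave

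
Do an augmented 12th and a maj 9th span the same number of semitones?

No

An augmented twelfth is 20 semitones but a major ninth is 14 semitones — different sizes.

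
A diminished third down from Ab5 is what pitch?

F#5

Counting three letter names down from A lands on F.
Moving 2 semitones down from Ab5 (the size of a diminished third) reaches F#5.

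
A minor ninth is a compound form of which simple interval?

minor 2nd

Take out an octave (7 from the number): 9 − 7 = 2.
So a minor ninth is an octave plus a minor second. The quality is unchanged.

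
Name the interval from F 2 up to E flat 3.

minor seventh

F to E spans seven letter names (F-G-A-B-C-D-E) — that makes it a seventh of some quality.
F2 to Eb3 is 10 semitones, a half step short of the major seventh (11), so this is minor.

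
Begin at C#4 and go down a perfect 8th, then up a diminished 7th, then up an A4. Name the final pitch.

E4

Down a perfect octave from C#4: C#3 (12 semitones down).
Up a diminished seventh from C#3: Bb3 (9 semitones up).
Up an augmented fourth from Bb3: E4 (6 semitones up).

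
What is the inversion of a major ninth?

First reduce the compound major ninth to its simple form, a major second.
Inverted interval numbers add to nine, so a second pairs with a seventh (2 + 7 = 9).
The quality also flips — major becomes minor — giving a minor seventh.

minor 7th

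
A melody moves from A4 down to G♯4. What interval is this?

Descending from A4 to G#4 is the same interval as ascending G#4 to A4.
G to A spans two letter names (G-A), so the interval is some kind of second.
G#4 to A4 is 1 semitone, a half step short of the major second (2), so this is minor.

minor second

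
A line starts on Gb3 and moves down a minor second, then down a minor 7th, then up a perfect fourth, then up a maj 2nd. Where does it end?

D3

Gb3 down a minor second → F3 (1 semitone).
Down a minor seventh from F3: G2 (10 semitones down).
A perfect fourth up from G2 is C3.
A major second up from C3 is D3.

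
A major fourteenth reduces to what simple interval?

M7

Take out an octave (7 from the number): 14 − 7 = 7.
So a major fourteenth is an octave plus a major seventh. The quality is unchanged.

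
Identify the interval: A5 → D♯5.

Descending from A5 to D#5 is the same interval as ascending D#5 to A5.
D to A spans five letter names (D-E-F-G-A) — that makes it a fifth of some quality.
A perfect fifth would be 7 semitones; D#5 to A5 is 6, one semitone narrower, so the interval is diminished.

diminished fifth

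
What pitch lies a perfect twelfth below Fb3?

The twelfth's letter: F down five letter names plus an octave → B.
A perfect twelfth spans 19 semitones, so from Fb3 the target pitch is Bbb1.

Bbb1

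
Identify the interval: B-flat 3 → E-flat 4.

B to E spans four letter names (B-C-D-E) — that makes it a fourth of some quality.
Counting semitones, Bb3→Eb4 is 5, which is the perfect fourth.

P4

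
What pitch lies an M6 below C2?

Six letter names down from C: E.
A major sixth spans 9 semitones, so from C2 the target pitch is Eb1.

Eb1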